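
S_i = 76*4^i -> [76, 304, 1216, 4864, 19456]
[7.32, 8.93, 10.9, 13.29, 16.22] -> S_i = 7.32*1.22^i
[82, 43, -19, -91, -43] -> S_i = Random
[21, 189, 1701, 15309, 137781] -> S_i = 21*9^i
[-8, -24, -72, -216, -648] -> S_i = -8*3^i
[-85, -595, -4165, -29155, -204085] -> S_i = -85*7^i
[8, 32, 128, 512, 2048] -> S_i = 8*4^i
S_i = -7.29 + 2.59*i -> [-7.29, -4.7, -2.11, 0.48, 3.07]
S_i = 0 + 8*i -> [0, 8, 16, 24, 32]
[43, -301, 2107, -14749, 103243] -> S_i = 43*-7^i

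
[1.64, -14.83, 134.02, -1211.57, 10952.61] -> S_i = 1.64*(-9.04)^i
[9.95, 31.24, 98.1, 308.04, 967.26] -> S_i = 9.95*3.14^i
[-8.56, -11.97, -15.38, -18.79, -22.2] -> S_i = -8.56 + -3.41*i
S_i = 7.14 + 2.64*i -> [7.14, 9.78, 12.42, 15.06, 17.7]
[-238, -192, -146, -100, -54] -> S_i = -238 + 46*i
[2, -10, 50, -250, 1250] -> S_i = 2*-5^i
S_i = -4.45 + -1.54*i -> [-4.45, -5.99, -7.53, -9.07, -10.61]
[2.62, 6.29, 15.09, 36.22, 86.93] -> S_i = 2.62*2.40^i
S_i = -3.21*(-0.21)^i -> [-3.21, 0.67, -0.14, 0.03, -0.01]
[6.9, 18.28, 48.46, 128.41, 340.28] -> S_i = 6.90*2.65^i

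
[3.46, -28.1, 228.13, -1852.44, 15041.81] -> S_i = 3.46*(-8.12)^i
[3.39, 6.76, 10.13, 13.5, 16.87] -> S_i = 3.39 + 3.37*i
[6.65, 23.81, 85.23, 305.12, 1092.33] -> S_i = 6.65*3.58^i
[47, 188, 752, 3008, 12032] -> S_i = 47*4^i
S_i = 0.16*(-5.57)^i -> [0.16, -0.89, 4.96, -27.65, 154.01]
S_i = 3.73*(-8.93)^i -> [3.73, -33.31, 297.45, -2656.21, 23720.0]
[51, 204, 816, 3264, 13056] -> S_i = 51*4^i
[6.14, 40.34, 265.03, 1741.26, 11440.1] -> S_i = 6.14*6.57^i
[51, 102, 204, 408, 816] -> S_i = 51*2^i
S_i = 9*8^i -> [9, 72, 576, 4608, 36864]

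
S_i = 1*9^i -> [1, 9, 81, 729, 6561]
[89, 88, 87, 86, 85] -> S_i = 89 + -1*i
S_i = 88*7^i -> [88, 616, 4312, 30184, 211288]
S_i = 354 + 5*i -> [354, 359, 364, 369, 374]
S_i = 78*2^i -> [78, 156, 312, 624, 1248]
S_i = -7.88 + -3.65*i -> [-7.88, -11.53, -15.18, -18.83, -22.48]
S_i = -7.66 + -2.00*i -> [-7.66, -9.66, -11.66, -13.66, -15.66]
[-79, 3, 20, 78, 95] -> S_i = Random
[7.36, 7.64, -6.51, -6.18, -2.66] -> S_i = Random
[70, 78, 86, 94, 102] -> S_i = 70 + 8*i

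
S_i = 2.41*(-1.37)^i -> [2.41, -3.3, 4.52, -6.2, 8.49]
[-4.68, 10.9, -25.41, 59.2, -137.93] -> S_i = -4.68*(-2.33)^i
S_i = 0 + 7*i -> [0, 7, 14, 21, 28]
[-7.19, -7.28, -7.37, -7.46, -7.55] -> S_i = -7.19 + -0.09*i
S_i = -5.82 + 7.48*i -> [-5.82, 1.66, 9.14, 16.62, 24.1]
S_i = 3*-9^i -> [3, -27, 243, -2187, 19683]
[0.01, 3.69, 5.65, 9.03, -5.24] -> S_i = Random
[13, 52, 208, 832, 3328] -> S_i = 13*4^i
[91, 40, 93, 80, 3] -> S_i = Random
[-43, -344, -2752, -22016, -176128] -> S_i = -43*8^i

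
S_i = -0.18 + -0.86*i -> [-0.18, -1.04, -1.9, -2.76, -3.62]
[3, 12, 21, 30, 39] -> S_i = 3 + 9*i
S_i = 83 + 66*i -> [83, 149, 215, 281, 347]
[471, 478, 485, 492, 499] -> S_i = 471 + 7*i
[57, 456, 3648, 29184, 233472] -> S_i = 57*8^i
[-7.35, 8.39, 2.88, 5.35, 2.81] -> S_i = Random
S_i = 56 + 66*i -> [56, 122, 188, 254, 320]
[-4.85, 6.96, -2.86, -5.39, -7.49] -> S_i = Random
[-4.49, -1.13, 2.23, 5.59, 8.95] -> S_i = -4.49 + 3.36*i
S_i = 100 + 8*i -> [100, 108, 116, 124, 132]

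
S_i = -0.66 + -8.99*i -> [-0.66, -9.65, -18.64, -27.63, -36.62]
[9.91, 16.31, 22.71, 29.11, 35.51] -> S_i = 9.91 + 6.40*i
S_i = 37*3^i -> [37, 111, 333, 999, 2997]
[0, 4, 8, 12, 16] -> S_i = 0 + 4*i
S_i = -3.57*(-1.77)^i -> [-3.57, 6.32, -11.18, 19.8, -35.04]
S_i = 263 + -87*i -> [263, 176, 89, 2, -85]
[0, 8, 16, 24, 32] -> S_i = 0 + 8*i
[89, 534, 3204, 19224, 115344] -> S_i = 89*6^i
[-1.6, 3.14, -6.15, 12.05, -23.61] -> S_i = -1.60*(-1.96)^i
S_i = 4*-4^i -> [4, -16, 64, -256, 1024]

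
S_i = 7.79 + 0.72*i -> [7.79, 8.51, 9.23, 9.95, 10.67]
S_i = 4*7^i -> [4, 28, 196, 1372, 9604]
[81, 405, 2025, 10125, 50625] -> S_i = 81*5^i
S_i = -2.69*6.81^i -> [-2.69, -18.32, -124.75, -849.56, -5785.5]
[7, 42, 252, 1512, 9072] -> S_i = 7*6^i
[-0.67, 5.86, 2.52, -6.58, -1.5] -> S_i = Random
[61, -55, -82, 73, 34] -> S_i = Random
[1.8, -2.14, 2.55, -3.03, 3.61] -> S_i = 1.80*(-1.19)^i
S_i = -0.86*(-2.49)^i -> [-0.86, 2.14, -5.33, 13.28, -33.06]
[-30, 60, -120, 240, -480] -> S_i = -30*-2^i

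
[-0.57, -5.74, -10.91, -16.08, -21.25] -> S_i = -0.57 + -5.17*i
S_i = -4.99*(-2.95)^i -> [-4.99, 14.72, -43.43, 128.11, -377.91]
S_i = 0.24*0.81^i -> [0.24, 0.19, 0.16, 0.13, 0.1]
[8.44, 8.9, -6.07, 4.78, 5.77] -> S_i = Random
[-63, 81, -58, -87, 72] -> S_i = Random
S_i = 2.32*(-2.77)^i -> [2.32, -6.43, 17.8, -49.31, 136.59]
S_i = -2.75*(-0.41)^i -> [-2.75, 1.13, -0.46, 0.19, -0.08]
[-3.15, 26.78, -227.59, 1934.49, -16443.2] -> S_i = -3.15*(-8.50)^i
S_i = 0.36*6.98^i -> [0.36, 2.51, 17.54, 122.42, 854.52]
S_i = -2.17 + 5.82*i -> [-2.17, 3.65, 9.47, 15.29, 21.11]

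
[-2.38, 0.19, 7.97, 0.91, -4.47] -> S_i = Random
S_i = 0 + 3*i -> [0, 3, 6, 9, 12]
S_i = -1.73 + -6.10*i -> [-1.73, -7.83, -13.93, -20.03, -26.13]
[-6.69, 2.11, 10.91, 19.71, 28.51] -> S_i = -6.69 + 8.80*i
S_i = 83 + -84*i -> [83, -1, -85, -169, -253]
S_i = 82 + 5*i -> [82, 87, 92, 97, 102]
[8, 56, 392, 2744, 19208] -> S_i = 8*7^i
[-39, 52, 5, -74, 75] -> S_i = Random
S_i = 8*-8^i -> [8, -64, 512, -4096, 32768]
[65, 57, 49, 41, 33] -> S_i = 65 + -8*i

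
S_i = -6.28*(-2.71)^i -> [-6.28, 17.02, -46.12, 124.99, -338.72]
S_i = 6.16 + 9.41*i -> [6.16, 15.57, 24.98, 34.39, 43.8]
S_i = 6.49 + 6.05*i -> [6.49, 12.54, 18.59, 24.64, 30.69]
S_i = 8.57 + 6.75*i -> [8.57, 15.32, 22.07, 28.82, 35.57]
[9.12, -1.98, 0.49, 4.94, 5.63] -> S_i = Random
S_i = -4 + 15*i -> [-4, 11, 26, 41, 56]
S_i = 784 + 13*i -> [784, 797, 810, 823, 836]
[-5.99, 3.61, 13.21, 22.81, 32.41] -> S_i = -5.99 + 9.60*i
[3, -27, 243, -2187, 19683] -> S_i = 3*-9^i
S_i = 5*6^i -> [5, 30, 180, 1080, 6480]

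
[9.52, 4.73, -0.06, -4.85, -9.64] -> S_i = 9.52 + -4.79*i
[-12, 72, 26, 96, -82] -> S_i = Random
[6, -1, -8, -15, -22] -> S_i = 6 + -7*i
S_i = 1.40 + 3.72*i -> [1.4, 5.12, 8.84, 12.56, 16.28]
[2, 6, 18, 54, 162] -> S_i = 2*3^i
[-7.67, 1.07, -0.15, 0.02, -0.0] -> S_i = -7.67*(-0.14)^i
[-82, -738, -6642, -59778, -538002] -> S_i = -82*9^i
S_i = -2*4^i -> [-2, -8, -32, -128, -512]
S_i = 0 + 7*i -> [0, 7, 14, 21, 28]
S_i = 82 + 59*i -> [82, 141, 200, 259, 318]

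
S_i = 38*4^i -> [38, 152, 608, 2432, 9728]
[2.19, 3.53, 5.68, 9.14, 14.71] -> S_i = 2.19*1.61^i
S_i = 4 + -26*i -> [4, -22, -48, -74, -100]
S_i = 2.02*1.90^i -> [2.02, 3.84, 7.29, 13.86, 26.32]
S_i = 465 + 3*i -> [465, 468, 471, 474, 477]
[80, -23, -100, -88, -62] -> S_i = Random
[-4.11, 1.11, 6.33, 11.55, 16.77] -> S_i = -4.11 + 5.22*i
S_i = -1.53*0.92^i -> [-1.53, -1.41, -1.29, -1.19, -1.1]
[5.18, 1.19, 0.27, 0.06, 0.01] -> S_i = 5.18*0.23^i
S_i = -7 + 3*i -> [-7, -4, -1, 2, 5]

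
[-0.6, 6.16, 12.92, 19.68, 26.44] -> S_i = -0.60 + 6.76*i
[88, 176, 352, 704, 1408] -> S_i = 88*2^i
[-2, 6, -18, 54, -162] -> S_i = -2*-3^i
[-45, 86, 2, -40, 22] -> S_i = Random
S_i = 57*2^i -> [57, 114, 228, 456, 912]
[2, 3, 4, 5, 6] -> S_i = 2 + 1*i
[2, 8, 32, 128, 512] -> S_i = 2*4^i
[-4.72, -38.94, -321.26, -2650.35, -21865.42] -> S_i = -4.72*8.25^i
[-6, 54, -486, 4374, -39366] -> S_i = -6*-9^i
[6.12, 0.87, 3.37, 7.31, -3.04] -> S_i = Random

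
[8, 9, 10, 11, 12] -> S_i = 8 + 1*i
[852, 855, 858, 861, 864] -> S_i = 852 + 3*i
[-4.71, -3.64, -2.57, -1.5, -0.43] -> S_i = -4.71 + 1.07*i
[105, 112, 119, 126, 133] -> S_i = 105 + 7*i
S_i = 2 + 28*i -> [2, 30, 58, 86, 114]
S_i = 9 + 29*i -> [9, 38, 67, 96, 125]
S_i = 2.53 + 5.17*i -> [2.53, 7.7, 12.87, 18.04, 23.21]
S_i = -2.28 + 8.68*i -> [-2.28, 6.4, 15.08, 23.76, 32.44]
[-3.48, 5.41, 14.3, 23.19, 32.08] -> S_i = -3.48 + 8.89*i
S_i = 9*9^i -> [9, 81, 729, 6561, 59049]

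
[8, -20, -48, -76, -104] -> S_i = 8 + -28*i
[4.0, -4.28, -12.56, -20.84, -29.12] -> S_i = 4.00 + -8.28*i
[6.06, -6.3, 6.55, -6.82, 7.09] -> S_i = 6.06*(-1.04)^i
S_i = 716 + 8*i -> [716, 724, 732, 740, 748]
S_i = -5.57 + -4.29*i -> [-5.57, -9.86, -14.15, -18.44, -22.73]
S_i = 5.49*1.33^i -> [5.49, 7.3, 9.71, 12.92, 17.18]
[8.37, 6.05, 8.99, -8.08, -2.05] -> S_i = Random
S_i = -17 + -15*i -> [-17, -32, -47, -62, -77]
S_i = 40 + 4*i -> [40, 44, 48, 52, 56]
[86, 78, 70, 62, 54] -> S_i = 86 + -8*i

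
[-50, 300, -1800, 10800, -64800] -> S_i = -50*-6^i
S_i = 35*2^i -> [35, 70, 140, 280, 560]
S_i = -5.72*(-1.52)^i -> [-5.72, 8.69, -13.22, 20.09, -30.53]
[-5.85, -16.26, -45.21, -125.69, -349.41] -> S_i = -5.85*2.78^i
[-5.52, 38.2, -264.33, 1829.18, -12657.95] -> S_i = -5.52*(-6.92)^i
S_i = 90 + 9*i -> [90, 99, 108, 117, 126]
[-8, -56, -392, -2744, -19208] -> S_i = -8*7^i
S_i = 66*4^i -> [66, 264, 1056, 4224, 16896]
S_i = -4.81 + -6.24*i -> [-4.81, -11.05, -17.29, -23.53, -29.77]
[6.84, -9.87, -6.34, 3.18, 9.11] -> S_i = Random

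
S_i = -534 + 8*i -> [-534, -526, -518, -510, -502]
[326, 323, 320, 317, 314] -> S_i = 326 + -3*i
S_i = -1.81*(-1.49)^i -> [-1.81, 2.7, -4.02, 5.99, -8.92]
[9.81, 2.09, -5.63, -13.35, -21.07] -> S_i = 9.81 + -7.72*i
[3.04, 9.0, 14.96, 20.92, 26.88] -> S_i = 3.04 + 5.96*i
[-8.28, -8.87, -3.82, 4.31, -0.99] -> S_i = Random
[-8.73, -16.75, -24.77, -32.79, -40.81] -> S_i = -8.73 + -8.02*i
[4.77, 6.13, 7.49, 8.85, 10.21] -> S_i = 4.77 + 1.36*i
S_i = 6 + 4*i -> [6, 10, 14, 18, 22]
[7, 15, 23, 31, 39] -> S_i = 7 + 8*i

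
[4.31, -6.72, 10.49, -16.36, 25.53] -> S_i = 4.31*(-1.56)^i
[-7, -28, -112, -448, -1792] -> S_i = -7*4^i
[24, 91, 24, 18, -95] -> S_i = Random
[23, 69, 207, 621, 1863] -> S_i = 23*3^i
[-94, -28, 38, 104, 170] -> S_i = -94 + 66*i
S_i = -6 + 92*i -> [-6, 86, 178, 270, 362]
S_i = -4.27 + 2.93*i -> [-4.27, -1.34, 1.59, 4.52, 7.45]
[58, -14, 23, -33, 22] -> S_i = Random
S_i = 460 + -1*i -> [460, 459, 458, 457, 456]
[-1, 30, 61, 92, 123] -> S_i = -1 + 31*i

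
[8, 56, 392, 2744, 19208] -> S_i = 8*7^i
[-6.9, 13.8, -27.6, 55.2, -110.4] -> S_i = -6.90*(-2.00)^i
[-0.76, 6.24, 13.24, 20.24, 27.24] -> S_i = -0.76 + 7.00*i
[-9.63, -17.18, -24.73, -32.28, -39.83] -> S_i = -9.63 + -7.55*i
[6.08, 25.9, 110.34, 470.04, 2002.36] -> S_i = 6.08*4.26^i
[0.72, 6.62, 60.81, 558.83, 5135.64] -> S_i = 0.72*9.19^i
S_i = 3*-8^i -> [3, -24, 192, -1536, 12288]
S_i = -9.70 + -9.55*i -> [-9.7, -19.25, -28.8, -38.35, -47.9]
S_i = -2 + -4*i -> [-2, -6, -10, -14, -18]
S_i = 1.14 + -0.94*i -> [1.14, 0.2, -0.74, -1.68, -2.62]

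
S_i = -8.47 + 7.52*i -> [-8.47, -0.95, 6.57, 14.09, 21.61]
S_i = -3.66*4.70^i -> [-3.66, -17.2, -80.85, -379.99, -1785.96]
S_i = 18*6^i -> [18, 108, 648, 3888, 23328]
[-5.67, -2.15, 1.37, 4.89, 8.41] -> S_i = -5.67 + 3.52*i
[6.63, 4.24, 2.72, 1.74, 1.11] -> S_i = 6.63*0.64^i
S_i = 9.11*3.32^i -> [9.11, 30.25, 100.41, 333.37, 1106.8]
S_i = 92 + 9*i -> [92, 101, 110, 119, 128]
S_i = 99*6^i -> [99, 594, 3564, 21384, 128304]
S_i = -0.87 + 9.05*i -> [-0.87, 8.18, 17.23, 26.28, 35.33]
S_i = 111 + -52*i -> [111, 59, 7, -45, -97]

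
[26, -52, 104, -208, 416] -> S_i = 26*-2^i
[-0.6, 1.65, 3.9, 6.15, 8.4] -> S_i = -0.60 + 2.25*i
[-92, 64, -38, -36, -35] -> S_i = Random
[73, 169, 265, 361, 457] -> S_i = 73 + 96*i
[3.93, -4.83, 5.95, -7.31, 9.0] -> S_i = 3.93*(-1.23)^i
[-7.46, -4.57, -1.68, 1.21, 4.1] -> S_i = -7.46 + 2.89*i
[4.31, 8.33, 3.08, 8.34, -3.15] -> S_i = Random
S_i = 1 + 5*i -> [1, 6, 11, 16, 21]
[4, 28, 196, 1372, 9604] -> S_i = 4*7^i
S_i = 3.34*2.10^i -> [3.34, 7.01, 14.73, 30.93, 64.96]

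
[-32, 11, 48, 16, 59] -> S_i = Random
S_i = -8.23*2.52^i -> [-8.23, -20.74, -52.26, -131.7, -331.9]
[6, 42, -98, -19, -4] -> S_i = Random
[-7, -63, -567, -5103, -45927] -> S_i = -7*9^i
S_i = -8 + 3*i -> [-8, -5, -2, 1, 4]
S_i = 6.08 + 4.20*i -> [6.08, 10.28, 14.48, 18.68, 22.88]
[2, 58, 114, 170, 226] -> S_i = 2 + 56*i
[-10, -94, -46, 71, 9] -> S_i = Random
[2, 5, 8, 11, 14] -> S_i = 2 + 3*i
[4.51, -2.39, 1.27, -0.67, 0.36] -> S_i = 4.51*(-0.53)^i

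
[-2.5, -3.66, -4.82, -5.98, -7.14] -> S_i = -2.50 + -1.16*i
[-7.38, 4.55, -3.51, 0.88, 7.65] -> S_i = Random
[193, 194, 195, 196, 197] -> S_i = 193 + 1*i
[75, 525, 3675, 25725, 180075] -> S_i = 75*7^i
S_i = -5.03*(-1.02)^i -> [-5.03, 5.13, -5.23, 5.34, -5.44]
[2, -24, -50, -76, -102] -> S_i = 2 + -26*i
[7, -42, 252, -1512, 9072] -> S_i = 7*-6^i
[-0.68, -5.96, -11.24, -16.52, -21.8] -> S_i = -0.68 + -5.28*i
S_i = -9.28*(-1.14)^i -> [-9.28, 10.58, -12.06, 13.75, -15.67]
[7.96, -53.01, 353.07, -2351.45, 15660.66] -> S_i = 7.96*(-6.66)^i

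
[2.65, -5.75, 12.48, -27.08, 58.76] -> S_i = 2.65*(-2.17)^i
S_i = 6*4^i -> [6, 24, 96, 384, 1536]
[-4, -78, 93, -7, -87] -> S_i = Random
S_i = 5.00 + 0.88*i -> [5.0, 5.88, 6.76, 7.64, 8.52]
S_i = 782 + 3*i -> [782, 785, 788, 791, 794]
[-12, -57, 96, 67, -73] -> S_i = Random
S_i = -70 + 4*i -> [-70, -66, -62, -58, -54]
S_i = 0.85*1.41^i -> [0.85, 1.2, 1.69, 2.38, 3.36]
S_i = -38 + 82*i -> [-38, 44, 126, 208, 290]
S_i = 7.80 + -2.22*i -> [7.8, 5.58, 3.36, 1.14, -1.08]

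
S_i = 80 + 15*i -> [80, 95, 110, 125, 140]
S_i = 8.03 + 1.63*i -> [8.03, 9.66, 11.29, 12.92, 14.55]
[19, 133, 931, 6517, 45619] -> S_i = 19*7^i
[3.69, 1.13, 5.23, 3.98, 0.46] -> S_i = Random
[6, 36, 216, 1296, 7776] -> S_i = 6*6^i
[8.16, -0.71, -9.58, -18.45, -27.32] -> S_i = 8.16 + -8.87*i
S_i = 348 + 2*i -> [348, 350, 352, 354, 356]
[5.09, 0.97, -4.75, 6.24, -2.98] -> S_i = Random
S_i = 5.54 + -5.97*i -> [5.54, -0.43, -6.4, -12.37, -18.34]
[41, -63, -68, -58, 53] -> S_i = Random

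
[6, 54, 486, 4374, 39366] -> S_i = 6*9^i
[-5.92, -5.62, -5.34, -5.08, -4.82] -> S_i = -5.92*0.95^i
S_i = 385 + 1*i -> [385, 386, 387, 388, 389]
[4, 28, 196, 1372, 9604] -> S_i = 4*7^i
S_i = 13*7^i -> [13, 91, 637, 4459, 31213]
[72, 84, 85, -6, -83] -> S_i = Random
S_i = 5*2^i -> [5, 10, 20, 40, 80]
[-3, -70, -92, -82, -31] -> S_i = Random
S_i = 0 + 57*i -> [0, 57, 114, 171, 228]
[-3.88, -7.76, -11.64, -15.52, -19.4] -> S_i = -3.88 + -3.88*i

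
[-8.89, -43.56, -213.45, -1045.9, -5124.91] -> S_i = -8.89*4.90^i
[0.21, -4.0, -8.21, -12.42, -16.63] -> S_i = 0.21 + -4.21*i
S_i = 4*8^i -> [4, 32, 256, 2048, 16384]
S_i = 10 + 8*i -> [10, 18, 26, 34, 42]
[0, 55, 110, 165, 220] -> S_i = 0 + 55*i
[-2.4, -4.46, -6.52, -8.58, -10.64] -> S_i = -2.40 + -2.06*i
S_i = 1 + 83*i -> [1, 84, 167, 250, 333]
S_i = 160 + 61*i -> [160, 221, 282, 343, 404]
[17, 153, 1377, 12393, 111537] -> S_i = 17*9^i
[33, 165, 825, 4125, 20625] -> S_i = 33*5^i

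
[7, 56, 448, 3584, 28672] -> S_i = 7*8^i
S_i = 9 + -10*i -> [9, -1, -11, -21, -31]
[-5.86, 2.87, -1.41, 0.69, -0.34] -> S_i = -5.86*(-0.49)^i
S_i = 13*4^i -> [13, 52, 208, 832, 3328]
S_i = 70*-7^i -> [70, -490, 3430, -24010, 168070]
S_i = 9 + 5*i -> [9, 14, 19, 24, 29]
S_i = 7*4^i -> [7, 28, 112, 448, 1792]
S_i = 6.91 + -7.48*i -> [6.91, -0.57, -8.05, -15.53, -23.01]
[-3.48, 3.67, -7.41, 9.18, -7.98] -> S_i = Random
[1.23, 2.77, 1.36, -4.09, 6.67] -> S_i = Random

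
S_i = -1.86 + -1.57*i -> [-1.86, -3.43, -5.0, -6.57, -8.14]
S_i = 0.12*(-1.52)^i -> [0.12, -0.18, 0.28, -0.42, 0.64]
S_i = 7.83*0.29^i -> [7.83, 2.27, 0.66, 0.19, 0.06]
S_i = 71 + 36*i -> [71, 107, 143, 179, 215]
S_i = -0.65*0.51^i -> [-0.65, -0.33, -0.17, -0.09, -0.04]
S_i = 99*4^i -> [99, 396, 1584, 6336, 25344]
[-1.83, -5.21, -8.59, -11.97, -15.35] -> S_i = -1.83 + -3.38*i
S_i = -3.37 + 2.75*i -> [-3.37, -0.62, 2.13, 4.88, 7.63]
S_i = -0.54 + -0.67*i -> [-0.54, -1.21, -1.88, -2.55, -3.22]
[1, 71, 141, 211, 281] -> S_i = 1 + 70*i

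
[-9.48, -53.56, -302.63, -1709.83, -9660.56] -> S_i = -9.48*5.65^i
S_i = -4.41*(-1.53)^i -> [-4.41, 6.75, -10.32, 15.79, -24.17]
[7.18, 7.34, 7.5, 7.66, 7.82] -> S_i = 7.18 + 0.16*i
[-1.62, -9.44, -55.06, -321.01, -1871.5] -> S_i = -1.62*5.83^i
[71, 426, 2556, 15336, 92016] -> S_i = 71*6^i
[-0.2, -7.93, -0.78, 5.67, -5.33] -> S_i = Random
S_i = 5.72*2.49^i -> [5.72, 14.24, 35.46, 88.31, 219.88]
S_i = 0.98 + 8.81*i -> [0.98, 9.79, 18.6, 27.41, 36.22]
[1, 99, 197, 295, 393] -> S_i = 1 + 98*i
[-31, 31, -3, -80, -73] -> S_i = Random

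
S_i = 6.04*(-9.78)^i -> [6.04, -59.07, 577.72, -5650.07, 55257.64]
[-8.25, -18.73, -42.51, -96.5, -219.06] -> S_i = -8.25*2.27^i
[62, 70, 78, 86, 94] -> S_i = 62 + 8*i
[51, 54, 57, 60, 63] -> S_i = 51 + 3*i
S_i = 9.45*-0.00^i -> [9.45, -0.0, 0.0, -0.0, 0.0]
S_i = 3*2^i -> [3, 6, 12, 24, 48]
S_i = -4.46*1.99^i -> [-4.46, -8.88, -17.66, -35.15, -69.94]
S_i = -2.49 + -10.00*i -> [-2.49, -12.49, -22.49, -32.49, -42.49]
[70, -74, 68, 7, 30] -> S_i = Random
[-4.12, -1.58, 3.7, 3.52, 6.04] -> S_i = Random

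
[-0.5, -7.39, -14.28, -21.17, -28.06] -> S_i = -0.50 + -6.89*i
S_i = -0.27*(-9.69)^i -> [-0.27, 2.62, -25.35, 245.66, -2380.45]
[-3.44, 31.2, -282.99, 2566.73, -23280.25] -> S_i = -3.44*(-9.07)^i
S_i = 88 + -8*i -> [88, 80, 72, 64, 56]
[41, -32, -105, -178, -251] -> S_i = 41 + -73*i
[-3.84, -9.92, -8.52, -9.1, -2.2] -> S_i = Random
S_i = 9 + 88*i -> [9, 97, 185, 273, 361]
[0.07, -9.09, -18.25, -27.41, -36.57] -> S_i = 0.07 + -9.16*i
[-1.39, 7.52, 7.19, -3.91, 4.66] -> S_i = Random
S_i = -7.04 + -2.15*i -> [-7.04, -9.19, -11.34, -13.49, -15.64]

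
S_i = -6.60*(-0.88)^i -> [-6.6, 5.81, -5.11, 4.5, -3.96]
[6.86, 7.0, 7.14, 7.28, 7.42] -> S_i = 6.86 + 0.14*i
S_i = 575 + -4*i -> [575, 571, 567, 563, 559]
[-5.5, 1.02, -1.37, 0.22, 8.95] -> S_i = Random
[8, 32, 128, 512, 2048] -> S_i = 8*4^i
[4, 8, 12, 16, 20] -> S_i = 4 + 4*i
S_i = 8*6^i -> [8, 48, 288, 1728, 10368]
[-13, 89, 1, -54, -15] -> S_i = Random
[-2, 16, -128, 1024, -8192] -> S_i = -2*-8^i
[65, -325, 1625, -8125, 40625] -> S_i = 65*-5^i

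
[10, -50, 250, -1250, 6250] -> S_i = 10*-5^i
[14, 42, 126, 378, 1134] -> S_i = 14*3^i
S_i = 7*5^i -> [7, 35, 175, 875, 4375]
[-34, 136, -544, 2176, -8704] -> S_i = -34*-4^i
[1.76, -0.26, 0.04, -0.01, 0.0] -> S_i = 1.76*(-0.15)^i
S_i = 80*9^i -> [80, 720, 6480, 58320, 524880]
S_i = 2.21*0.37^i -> [2.21, 0.82, 0.3, 0.11, 0.04]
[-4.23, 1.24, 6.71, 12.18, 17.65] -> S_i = -4.23 + 5.47*i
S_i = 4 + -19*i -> [4, -15, -34, -53, -72]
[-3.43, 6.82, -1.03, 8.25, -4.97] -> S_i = Random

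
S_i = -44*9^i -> [-44, -396, -3564, -32076, -288684]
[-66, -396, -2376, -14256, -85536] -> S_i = -66*6^i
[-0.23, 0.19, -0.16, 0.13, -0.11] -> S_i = -0.23*(-0.83)^i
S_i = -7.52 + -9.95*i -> [-7.52, -17.47, -27.42, -37.37, -47.32]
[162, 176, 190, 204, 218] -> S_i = 162 + 14*i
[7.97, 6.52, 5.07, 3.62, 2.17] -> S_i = 7.97 + -1.45*i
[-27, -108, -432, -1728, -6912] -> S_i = -27*4^i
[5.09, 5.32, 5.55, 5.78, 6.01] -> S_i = 5.09 + 0.23*i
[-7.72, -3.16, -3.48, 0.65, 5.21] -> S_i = Random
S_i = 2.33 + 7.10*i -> [2.33, 9.43, 16.53, 23.63, 30.73]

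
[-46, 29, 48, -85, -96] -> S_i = Random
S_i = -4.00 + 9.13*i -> [-4.0, 5.13, 14.26, 23.39, 32.52]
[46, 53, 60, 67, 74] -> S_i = 46 + 7*i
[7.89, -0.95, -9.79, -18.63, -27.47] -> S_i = 7.89 + -8.84*i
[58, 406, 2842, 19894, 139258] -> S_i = 58*7^i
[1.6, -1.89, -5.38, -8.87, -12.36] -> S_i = 1.60 + -3.49*i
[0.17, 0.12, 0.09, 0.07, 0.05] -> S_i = 0.17*0.73^i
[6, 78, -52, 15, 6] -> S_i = Random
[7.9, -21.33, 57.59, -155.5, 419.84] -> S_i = 7.90*(-2.70)^i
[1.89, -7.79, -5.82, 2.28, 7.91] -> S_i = Random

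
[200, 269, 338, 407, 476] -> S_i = 200 + 69*i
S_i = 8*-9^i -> [8, -72, 648, -5832, 52488]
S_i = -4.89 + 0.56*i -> [-4.89, -4.33, -3.77, -3.21, -2.65]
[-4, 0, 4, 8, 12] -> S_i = -4 + 4*i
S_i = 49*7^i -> [49, 343, 2401, 16807, 117649]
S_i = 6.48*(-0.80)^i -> [6.48, -5.18, 4.15, -3.32, 2.65]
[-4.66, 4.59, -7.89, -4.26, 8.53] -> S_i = Random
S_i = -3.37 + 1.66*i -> [-3.37, -1.71, -0.05, 1.61, 3.27]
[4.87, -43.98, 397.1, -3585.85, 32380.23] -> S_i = 4.87*(-9.03)^i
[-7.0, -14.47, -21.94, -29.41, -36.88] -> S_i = -7.00 + -7.47*i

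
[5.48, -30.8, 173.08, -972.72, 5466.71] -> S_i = 5.48*(-5.62)^i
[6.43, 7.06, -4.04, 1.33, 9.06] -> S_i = Random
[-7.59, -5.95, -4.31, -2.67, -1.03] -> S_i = -7.59 + 1.64*i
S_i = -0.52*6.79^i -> [-0.52, -3.53, -23.97, -162.78, -1105.31]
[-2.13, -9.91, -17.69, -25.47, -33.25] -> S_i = -2.13 + -7.78*i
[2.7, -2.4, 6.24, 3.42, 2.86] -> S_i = Random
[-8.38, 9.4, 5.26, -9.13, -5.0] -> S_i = Random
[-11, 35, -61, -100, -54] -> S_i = Random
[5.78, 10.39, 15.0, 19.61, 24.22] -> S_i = 5.78 + 4.61*i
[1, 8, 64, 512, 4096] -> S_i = 1*8^i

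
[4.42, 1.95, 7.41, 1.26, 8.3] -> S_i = Random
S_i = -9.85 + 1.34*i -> [-9.85, -8.51, -7.17, -5.83, -4.49]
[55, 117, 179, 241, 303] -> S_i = 55 + 62*i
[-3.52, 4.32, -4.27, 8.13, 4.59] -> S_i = Random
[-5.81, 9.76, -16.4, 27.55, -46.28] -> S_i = -5.81*(-1.68)^i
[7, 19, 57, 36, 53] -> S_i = Random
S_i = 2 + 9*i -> [2, 11, 20, 29, 38]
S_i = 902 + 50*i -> [902, 952, 1002, 1052, 1102]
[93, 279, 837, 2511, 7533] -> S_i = 93*3^i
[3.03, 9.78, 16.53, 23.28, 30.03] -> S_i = 3.03 + 6.75*i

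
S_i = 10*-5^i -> [10, -50, 250, -1250, 6250]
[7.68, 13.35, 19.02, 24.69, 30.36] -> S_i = 7.68 + 5.67*i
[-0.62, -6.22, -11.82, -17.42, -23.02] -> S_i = -0.62 + -5.60*i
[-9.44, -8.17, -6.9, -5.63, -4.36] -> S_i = -9.44 + 1.27*i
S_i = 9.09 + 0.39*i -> [9.09, 9.48, 9.87, 10.26, 10.65]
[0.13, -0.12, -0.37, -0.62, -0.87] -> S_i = 0.13 + -0.25*i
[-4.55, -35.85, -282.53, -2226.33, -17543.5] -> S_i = -4.55*7.88^i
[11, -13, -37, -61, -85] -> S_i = 11 + -24*i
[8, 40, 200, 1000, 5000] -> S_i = 8*5^i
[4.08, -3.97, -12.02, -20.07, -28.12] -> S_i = 4.08 + -8.05*i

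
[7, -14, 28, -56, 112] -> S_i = 7*-2^i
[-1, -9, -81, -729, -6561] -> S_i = -1*9^i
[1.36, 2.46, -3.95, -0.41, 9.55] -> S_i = Random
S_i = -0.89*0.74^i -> [-0.89, -0.66, -0.49, -0.36, -0.27]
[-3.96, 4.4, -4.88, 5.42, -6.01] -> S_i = -3.96*(-1.11)^i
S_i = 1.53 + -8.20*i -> [1.53, -6.67, -14.87, -23.07, -31.27]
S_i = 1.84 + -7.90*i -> [1.84, -6.06, -13.96, -21.86, -29.76]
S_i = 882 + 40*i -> [882, 922, 962, 1002, 1042]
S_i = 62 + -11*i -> [62, 51, 40, 29, 18]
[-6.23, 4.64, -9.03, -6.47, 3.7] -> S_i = Random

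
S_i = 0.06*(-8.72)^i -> [0.06, -0.52, 4.56, -39.78, 346.91]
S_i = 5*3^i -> [5, 15, 45, 135, 405]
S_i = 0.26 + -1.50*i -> [0.26, -1.24, -2.74, -4.24, -5.74]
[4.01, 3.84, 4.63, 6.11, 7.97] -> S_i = Random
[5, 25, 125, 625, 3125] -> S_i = 5*5^i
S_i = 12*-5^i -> [12, -60, 300, -1500, 7500]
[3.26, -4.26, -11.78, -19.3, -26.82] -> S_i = 3.26 + -7.52*i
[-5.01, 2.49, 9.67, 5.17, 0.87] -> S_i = Random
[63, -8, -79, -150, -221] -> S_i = 63 + -71*i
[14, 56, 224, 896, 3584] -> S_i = 14*4^i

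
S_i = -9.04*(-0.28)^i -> [-9.04, 2.53, -0.71, 0.2, -0.06]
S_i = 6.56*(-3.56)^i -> [6.56, -23.35, 83.14, -295.97, 1053.67]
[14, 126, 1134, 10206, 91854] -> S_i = 14*9^i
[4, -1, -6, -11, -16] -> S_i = 4 + -5*i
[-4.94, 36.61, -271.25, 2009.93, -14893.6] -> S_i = -4.94*(-7.41)^i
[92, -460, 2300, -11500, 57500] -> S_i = 92*-5^i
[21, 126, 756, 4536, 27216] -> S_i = 21*6^i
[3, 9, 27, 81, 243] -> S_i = 3*3^i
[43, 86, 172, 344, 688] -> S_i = 43*2^i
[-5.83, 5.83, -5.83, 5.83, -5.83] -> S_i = -5.83*(-1.00)^i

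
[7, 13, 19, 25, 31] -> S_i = 7 + 6*i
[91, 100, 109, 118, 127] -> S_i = 91 + 9*i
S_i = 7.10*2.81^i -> [7.1, 19.95, 56.06, 157.54, 442.67]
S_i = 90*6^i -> [90, 540, 3240, 19440, 116640]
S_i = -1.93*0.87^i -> [-1.93, -1.68, -1.46, -1.27, -1.11]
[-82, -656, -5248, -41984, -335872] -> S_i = -82*8^i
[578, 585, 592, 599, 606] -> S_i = 578 + 7*i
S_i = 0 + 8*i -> [0, 8, 16, 24, 32]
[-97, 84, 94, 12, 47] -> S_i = Random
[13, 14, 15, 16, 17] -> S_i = 13 + 1*i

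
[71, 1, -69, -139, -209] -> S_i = 71 + -70*i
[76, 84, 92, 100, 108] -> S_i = 76 + 8*i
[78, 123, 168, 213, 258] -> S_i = 78 + 45*i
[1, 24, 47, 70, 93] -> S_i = 1 + 23*i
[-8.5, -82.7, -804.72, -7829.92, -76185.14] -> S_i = -8.50*9.73^i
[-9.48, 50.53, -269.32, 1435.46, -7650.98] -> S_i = -9.48*(-5.33)^i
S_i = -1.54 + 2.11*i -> [-1.54, 0.57, 2.68, 4.79, 6.9]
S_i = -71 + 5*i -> [-71, -66, -61, -56, -51]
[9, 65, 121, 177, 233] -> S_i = 9 + 56*i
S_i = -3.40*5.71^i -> [-3.4, -19.41, -110.85, -632.98, -3614.29]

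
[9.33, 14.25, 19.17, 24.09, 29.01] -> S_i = 9.33 + 4.92*i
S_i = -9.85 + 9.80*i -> [-9.85, -0.05, 9.75, 19.55, 29.35]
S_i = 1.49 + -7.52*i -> [1.49, -6.03, -13.55, -21.07, -28.59]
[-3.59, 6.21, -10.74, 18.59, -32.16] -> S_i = -3.59*(-1.73)^i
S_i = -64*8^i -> [-64, -512, -4096, -32768, -262144]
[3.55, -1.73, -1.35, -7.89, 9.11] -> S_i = Random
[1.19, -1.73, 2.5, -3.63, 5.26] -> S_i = 1.19*(-1.45)^i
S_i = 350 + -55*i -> [350, 295, 240, 185, 130]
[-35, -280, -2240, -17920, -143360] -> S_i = -35*8^i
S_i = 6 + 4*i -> [6, 10, 14, 18, 22]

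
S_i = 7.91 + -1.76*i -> [7.91, 6.15, 4.39, 2.63, 0.87]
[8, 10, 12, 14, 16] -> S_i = 8 + 2*i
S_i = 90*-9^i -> [90, -810, 7290, -65610, 590490]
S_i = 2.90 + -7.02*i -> [2.9, -4.12, -11.14, -18.16, -25.18]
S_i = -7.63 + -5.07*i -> [-7.63, -12.7, -17.77, -22.84, -27.91]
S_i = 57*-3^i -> [57, -171, 513, -1539, 4617]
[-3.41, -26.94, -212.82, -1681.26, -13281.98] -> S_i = -3.41*7.90^i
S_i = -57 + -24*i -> [-57, -81, -105, -129, -153]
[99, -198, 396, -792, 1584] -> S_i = 99*-2^i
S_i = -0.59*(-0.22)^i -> [-0.59, 0.13, -0.03, 0.01, -0.0]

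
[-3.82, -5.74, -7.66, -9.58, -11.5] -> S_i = -3.82 + -1.92*i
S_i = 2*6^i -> [2, 12, 72, 432, 2592]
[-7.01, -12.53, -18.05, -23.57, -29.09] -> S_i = -7.01 + -5.52*i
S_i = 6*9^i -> [6, 54, 486, 4374, 39366]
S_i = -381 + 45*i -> [-381, -336, -291, -246, -201]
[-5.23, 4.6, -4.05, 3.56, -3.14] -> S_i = -5.23*(-0.88)^i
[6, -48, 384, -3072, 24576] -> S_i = 6*-8^i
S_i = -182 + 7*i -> [-182, -175, -168, -161, -154]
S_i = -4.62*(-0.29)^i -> [-4.62, 1.34, -0.39, 0.11, -0.03]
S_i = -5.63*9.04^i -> [-5.63, -50.9, -460.09, -4159.24, -37599.5]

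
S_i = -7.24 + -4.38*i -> [-7.24, -11.62, -16.0, -20.38, -24.76]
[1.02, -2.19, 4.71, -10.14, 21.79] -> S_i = 1.02*(-2.15)^i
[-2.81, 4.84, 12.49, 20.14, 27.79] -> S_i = -2.81 + 7.65*i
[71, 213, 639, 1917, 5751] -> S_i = 71*3^i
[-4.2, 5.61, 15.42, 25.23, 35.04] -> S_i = -4.20 + 9.81*i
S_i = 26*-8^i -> [26, -208, 1664, -13312, 106496]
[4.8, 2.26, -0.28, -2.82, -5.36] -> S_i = 4.80 + -2.54*i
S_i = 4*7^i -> [4, 28, 196, 1372, 9604]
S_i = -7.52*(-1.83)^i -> [-7.52, 13.76, -25.18, 46.09, -84.34]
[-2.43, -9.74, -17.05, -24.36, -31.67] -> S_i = -2.43 + -7.31*i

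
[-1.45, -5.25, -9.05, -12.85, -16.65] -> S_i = -1.45 + -3.80*i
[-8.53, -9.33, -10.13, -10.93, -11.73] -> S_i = -8.53 + -0.80*i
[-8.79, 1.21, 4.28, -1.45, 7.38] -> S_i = Random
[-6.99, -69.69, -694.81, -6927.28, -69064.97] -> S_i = -6.99*9.97^i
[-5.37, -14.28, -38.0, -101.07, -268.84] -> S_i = -5.37*2.66^i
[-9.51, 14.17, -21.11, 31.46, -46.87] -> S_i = -9.51*(-1.49)^i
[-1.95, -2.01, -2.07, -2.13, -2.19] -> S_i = -1.95 + -0.06*i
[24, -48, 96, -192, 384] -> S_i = 24*-2^i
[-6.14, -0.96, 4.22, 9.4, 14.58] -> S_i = -6.14 + 5.18*i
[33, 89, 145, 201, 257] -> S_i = 33 + 56*i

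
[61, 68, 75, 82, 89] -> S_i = 61 + 7*i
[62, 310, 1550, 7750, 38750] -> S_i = 62*5^i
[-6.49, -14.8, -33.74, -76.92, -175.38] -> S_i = -6.49*2.28^i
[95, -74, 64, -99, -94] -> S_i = Random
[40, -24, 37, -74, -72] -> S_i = Random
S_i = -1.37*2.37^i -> [-1.37, -3.25, -7.7, -18.24, -43.22]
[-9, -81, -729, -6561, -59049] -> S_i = -9*9^i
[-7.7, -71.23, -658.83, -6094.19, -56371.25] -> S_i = -7.70*9.25^i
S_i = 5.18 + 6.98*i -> [5.18, 12.16, 19.14, 26.12, 33.1]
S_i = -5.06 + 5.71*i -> [-5.06, 0.65, 6.36, 12.07, 17.78]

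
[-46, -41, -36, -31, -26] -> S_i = -46 + 5*i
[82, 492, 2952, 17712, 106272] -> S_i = 82*6^i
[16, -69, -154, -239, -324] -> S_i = 16 + -85*i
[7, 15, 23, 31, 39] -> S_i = 7 + 8*i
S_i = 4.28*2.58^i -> [4.28, 11.04, 28.49, 73.5, 189.64]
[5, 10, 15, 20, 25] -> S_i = 5 + 5*i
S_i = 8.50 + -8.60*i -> [8.5, -0.1, -8.7, -17.3, -25.9]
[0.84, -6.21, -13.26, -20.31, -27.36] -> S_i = 0.84 + -7.05*i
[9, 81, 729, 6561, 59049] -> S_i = 9*9^i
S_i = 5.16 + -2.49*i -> [5.16, 2.67, 0.18, -2.31, -4.8]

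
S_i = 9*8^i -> [9, 72, 576, 4608, 36864]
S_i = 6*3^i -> [6, 18, 54, 162, 486]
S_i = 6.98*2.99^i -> [6.98, 20.87, 62.4, 186.58, 557.88]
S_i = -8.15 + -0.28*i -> [-8.15, -8.43, -8.71, -8.99, -9.27]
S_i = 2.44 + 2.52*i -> [2.44, 4.96, 7.48, 10.0, 12.52]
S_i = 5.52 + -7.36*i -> [5.52, -1.84, -9.2, -16.56, -23.92]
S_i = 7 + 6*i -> [7, 13, 19, 25, 31]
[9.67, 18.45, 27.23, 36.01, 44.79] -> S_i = 9.67 + 8.78*i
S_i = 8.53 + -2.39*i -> [8.53, 6.14, 3.75, 1.36, -1.03]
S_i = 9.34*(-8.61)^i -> [9.34, -80.42, 692.39, -5961.51, 51328.61]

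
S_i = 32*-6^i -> [32, -192, 1152, -6912, 41472]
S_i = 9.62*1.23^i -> [9.62, 11.83, 14.55, 17.9, 22.02]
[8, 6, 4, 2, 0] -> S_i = 8 + -2*i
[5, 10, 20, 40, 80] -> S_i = 5*2^i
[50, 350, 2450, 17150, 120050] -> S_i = 50*7^i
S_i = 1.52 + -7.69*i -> [1.52, -6.17, -13.86, -21.55, -29.24]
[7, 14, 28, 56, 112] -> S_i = 7*2^i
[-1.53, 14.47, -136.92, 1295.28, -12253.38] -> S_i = -1.53*(-9.46)^i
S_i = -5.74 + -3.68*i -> [-5.74, -9.42, -13.1, -16.78, -20.46]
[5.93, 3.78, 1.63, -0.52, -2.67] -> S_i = 5.93 + -2.15*i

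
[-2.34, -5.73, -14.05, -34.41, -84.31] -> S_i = -2.34*2.45^i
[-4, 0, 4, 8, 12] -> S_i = -4 + 4*i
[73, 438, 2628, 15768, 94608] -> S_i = 73*6^i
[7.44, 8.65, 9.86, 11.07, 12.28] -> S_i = 7.44 + 1.21*i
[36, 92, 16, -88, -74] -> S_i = Random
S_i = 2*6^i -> [2, 12, 72, 432, 2592]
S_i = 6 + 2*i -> [6, 8, 10, 12, 14]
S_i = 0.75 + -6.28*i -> [0.75, -5.53, -11.81, -18.09, -24.37]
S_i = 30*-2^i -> [30, -60, 120, -240, 480]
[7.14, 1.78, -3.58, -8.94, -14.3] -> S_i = 7.14 + -5.36*i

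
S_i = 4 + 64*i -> [4, 68, 132, 196, 260]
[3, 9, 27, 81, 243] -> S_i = 3*3^i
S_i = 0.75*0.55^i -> [0.75, 0.41, 0.23, 0.12, 0.07]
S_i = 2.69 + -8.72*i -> [2.69, -6.03, -14.75, -23.47, -32.19]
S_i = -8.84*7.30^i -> [-8.84, -64.53, -471.08, -3438.91, -25104.05]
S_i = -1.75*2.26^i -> [-1.75, -3.95, -8.94, -20.2, -45.65]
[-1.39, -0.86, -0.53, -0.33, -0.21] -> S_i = -1.39*0.62^i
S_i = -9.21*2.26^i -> [-9.21, -20.81, -47.04, -106.31, -240.27]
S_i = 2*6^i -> [2, 12, 72, 432, 2592]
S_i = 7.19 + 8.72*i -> [7.19, 15.91, 24.63, 33.35, 42.07]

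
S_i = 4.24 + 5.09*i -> [4.24, 9.33, 14.42, 19.51, 24.6]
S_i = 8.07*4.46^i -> [8.07, 35.99, 160.53, 715.94, 3193.1]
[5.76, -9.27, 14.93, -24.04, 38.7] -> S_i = 5.76*(-1.61)^i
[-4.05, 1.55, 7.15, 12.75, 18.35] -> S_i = -4.05 + 5.60*i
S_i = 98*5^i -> [98, 490, 2450, 12250, 61250]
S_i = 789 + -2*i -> [789, 787, 785, 783, 781]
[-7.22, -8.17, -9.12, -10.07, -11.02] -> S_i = -7.22 + -0.95*i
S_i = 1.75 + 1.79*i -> [1.75, 3.54, 5.33, 7.12, 8.91]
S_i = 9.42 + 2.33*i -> [9.42, 11.75, 14.08, 16.41, 18.74]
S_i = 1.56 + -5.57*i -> [1.56, -4.01, -9.58, -15.15, -20.72]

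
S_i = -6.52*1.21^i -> [-6.52, -7.89, -9.55, -11.55, -13.98]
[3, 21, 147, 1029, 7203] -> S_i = 3*7^i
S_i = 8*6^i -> [8, 48, 288, 1728, 10368]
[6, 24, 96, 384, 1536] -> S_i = 6*4^i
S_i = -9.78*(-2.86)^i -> [-9.78, 27.97, -80.0, 228.79, -654.34]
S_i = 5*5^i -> [5, 25, 125, 625, 3125]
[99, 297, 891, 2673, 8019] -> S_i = 99*3^i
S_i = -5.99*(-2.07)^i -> [-5.99, 12.4, -25.67, 53.13, -109.98]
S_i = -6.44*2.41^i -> [-6.44, -15.52, -37.4, -90.14, -217.25]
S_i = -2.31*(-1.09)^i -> [-2.31, 2.52, -2.74, 2.99, -3.26]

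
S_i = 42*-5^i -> [42, -210, 1050, -5250, 26250]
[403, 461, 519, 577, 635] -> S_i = 403 + 58*i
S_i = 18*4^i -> [18, 72, 288, 1152, 4608]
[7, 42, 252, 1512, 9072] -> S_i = 7*6^i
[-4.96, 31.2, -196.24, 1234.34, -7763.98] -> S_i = -4.96*(-6.29)^i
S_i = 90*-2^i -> [90, -180, 360, -720, 1440]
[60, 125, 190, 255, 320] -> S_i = 60 + 65*i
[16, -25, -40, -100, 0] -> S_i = Random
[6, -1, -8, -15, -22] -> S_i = 6 + -7*i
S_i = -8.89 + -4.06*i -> [-8.89, -12.95, -17.01, -21.07, -25.13]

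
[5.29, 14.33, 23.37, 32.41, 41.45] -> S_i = 5.29 + 9.04*i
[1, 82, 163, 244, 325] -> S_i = 1 + 81*i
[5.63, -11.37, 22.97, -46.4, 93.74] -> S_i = 5.63*(-2.02)^i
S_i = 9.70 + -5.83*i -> [9.7, 3.87, -1.96, -7.79, -13.62]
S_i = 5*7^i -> [5, 35, 245, 1715, 12005]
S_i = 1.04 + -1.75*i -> [1.04, -0.71, -2.46, -4.21, -5.96]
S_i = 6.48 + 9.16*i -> [6.48, 15.64, 24.8, 33.96, 43.12]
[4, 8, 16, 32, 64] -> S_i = 4*2^i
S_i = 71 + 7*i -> [71, 78, 85, 92, 99]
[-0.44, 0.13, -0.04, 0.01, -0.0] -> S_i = -0.44*(-0.29)^i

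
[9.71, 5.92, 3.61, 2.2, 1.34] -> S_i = 9.71*0.61^i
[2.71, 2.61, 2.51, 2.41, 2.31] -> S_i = 2.71 + -0.10*i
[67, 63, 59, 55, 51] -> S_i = 67 + -4*i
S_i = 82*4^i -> [82, 328, 1312, 5248, 20992]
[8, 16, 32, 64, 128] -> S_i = 8*2^i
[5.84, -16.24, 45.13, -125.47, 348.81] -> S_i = 5.84*(-2.78)^i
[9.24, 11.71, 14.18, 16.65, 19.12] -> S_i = 9.24 + 2.47*i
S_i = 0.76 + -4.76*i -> [0.76, -4.0, -8.76, -13.52, -18.28]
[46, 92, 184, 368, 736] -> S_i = 46*2^i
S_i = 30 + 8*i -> [30, 38, 46, 54, 62]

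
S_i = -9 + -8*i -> [-9, -17, -25, -33, -41]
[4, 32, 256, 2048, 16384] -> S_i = 4*8^i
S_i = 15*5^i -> [15, 75, 375, 1875, 9375]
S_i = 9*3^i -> [9, 27, 81, 243, 729]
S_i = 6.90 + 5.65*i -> [6.9, 12.55, 18.2, 23.85, 29.5]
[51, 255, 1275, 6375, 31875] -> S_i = 51*5^i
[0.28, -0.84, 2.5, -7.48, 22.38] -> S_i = 0.28*(-2.99)^i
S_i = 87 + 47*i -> [87, 134, 181, 228, 275]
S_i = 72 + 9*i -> [72, 81, 90, 99, 108]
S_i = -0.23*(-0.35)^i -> [-0.23, 0.08, -0.03, 0.01, -0.0]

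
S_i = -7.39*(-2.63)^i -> [-7.39, 19.44, -51.12, 134.43, -353.56]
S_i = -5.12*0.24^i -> [-5.12, -1.23, -0.29, -0.07, -0.02]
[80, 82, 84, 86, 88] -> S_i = 80 + 2*i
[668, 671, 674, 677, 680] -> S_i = 668 + 3*i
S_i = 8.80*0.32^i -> [8.8, 2.82, 0.9, 0.29, 0.09]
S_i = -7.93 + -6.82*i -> [-7.93, -14.75, -21.57, -28.39, -35.21]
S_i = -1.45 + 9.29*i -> [-1.45, 7.84, 17.13, 26.42, 35.71]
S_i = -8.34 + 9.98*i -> [-8.34, 1.64, 11.62, 21.6, 31.58]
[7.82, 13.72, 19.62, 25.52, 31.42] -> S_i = 7.82 + 5.90*i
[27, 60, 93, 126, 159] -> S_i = 27 + 33*i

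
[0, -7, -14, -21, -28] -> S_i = 0 + -7*i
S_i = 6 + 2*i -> [6, 8, 10, 12, 14]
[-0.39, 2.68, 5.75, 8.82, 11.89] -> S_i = -0.39 + 3.07*i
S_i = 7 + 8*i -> [7, 15, 23, 31, 39]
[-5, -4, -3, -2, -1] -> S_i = -5 + 1*i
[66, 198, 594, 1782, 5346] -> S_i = 66*3^i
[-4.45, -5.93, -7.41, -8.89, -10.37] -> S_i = -4.45 + -1.48*i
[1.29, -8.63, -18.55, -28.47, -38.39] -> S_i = 1.29 + -9.92*i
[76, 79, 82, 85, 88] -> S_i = 76 + 3*i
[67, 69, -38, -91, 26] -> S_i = Random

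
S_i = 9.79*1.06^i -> [9.79, 10.38, 11.0, 11.66, 12.36]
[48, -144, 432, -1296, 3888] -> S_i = 48*-3^i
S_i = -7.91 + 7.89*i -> [-7.91, -0.02, 7.87, 15.76, 23.65]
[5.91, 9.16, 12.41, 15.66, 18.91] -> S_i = 5.91 + 3.25*i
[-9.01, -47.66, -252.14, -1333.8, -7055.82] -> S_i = -9.01*5.29^i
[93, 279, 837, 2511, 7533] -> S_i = 93*3^i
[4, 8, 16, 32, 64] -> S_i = 4*2^i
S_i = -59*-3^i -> [-59, 177, -531, 1593, -4779]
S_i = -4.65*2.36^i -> [-4.65, -10.97, -25.9, -61.12, -144.25]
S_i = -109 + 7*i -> [-109, -102, -95, -88, -81]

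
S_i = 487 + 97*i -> [487, 584, 681, 778, 875]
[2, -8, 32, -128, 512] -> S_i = 2*-4^i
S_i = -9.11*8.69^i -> [-9.11, -79.17, -687.95, -5978.3, -51951.43]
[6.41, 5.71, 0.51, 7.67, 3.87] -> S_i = Random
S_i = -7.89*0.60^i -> [-7.89, -4.73, -2.84, -1.7, -1.02]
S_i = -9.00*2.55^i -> [-9.0, -22.95, -58.52, -149.23, -380.54]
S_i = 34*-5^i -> [34, -170, 850, -4250, 21250]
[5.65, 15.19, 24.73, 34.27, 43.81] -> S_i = 5.65 + 9.54*i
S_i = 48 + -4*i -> [48, 44, 40, 36, 32]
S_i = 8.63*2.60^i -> [8.63, 22.44, 58.34, 151.68, 394.37]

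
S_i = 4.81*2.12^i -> [4.81, 10.2, 21.62, 45.83, 97.16]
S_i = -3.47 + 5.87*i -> [-3.47, 2.4, 8.27, 14.14, 20.01]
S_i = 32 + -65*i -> [32, -33, -98, -163, -228]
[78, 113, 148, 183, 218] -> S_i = 78 + 35*i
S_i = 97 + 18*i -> [97, 115, 133, 151, 169]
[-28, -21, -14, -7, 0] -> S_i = -28 + 7*i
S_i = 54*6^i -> [54, 324, 1944, 11664, 69984]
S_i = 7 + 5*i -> [7, 12, 17, 22, 27]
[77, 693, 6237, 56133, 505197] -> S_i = 77*9^i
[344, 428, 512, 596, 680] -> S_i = 344 + 84*i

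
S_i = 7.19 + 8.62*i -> [7.19, 15.81, 24.43, 33.05, 41.67]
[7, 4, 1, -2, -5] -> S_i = 7 + -3*i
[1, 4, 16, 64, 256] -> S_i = 1*4^i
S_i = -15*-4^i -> [-15, 60, -240, 960, -3840]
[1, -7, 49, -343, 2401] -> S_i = 1*-7^i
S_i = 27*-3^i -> [27, -81, 243, -729, 2187]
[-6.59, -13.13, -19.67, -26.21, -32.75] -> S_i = -6.59 + -6.54*i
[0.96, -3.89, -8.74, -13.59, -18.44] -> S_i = 0.96 + -4.85*i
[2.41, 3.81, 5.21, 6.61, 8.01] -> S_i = 2.41 + 1.40*i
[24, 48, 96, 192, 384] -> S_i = 24*2^i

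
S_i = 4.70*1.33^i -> [4.7, 6.25, 8.31, 11.06, 14.71]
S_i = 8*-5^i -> [8, -40, 200, -1000, 5000]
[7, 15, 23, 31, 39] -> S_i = 7 + 8*i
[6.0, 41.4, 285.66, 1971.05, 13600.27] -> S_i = 6.00*6.90^i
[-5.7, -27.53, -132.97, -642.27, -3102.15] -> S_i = -5.70*4.83^i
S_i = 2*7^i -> [2, 14, 98, 686, 4802]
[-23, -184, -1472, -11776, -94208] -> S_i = -23*8^i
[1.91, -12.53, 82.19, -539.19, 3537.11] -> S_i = 1.91*(-6.56)^i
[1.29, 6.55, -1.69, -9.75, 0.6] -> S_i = Random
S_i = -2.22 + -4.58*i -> [-2.22, -6.8, -11.38, -15.96, -20.54]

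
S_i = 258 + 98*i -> [258, 356, 454, 552, 650]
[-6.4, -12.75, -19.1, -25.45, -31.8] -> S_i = -6.40 + -6.35*i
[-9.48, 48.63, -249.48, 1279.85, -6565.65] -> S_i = -9.48*(-5.13)^i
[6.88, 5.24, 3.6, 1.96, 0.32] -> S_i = 6.88 + -1.64*i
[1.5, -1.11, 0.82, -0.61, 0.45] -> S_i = 1.50*(-0.74)^i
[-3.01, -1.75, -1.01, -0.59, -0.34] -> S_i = -3.01*0.58^i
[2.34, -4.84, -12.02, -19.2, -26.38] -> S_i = 2.34 + -7.18*i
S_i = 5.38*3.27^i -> [5.38, 17.59, 57.53, 188.12, 615.14]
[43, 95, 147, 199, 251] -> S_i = 43 + 52*i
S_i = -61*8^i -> [-61, -488, -3904, -31232, -249856]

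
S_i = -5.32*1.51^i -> [-5.32, -8.03, -12.13, -18.32, -27.66]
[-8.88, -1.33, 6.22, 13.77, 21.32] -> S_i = -8.88 + 7.55*i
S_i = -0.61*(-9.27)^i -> [-0.61, 5.65, -52.42, 485.92, -4504.52]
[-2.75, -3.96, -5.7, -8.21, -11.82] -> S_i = -2.75*1.44^i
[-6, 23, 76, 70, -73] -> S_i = Random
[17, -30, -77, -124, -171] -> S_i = 17 + -47*i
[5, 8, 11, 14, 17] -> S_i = 5 + 3*i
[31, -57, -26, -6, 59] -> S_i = Random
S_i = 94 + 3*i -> [94, 97, 100, 103, 106]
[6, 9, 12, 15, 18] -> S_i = 6 + 3*i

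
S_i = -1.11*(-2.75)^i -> [-1.11, 3.05, -8.39, 23.08, -63.48]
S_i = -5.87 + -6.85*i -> [-5.87, -12.72, -19.57, -26.42, -33.27]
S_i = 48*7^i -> [48, 336, 2352, 16464, 115248]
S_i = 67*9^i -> [67, 603, 5427, 48843, 439587]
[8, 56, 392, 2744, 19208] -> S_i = 8*7^i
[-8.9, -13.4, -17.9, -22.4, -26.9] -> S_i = -8.90 + -4.50*i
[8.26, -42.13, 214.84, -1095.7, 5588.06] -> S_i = 8.26*(-5.10)^i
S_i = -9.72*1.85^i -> [-9.72, -17.98, -33.27, -61.54, -113.86]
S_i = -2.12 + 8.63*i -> [-2.12, 6.51, 15.14, 23.77, 32.4]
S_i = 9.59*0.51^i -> [9.59, 4.89, 2.49, 1.27, 0.65]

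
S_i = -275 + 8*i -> [-275, -267, -259, -251, -243]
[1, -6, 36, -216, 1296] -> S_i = 1*-6^i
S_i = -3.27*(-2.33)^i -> [-3.27, 7.62, -17.75, 41.36, -96.38]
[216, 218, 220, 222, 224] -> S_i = 216 + 2*i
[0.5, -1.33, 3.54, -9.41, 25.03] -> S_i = 0.50*(-2.66)^i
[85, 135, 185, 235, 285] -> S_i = 85 + 50*i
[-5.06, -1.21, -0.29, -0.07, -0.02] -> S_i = -5.06*0.24^i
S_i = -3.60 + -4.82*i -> [-3.6, -8.42, -13.24, -18.06, -22.88]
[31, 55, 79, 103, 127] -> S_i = 31 + 24*i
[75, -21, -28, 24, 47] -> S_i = Random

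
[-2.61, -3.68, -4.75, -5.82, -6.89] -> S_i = -2.61 + -1.07*i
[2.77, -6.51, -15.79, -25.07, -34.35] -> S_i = 2.77 + -9.28*i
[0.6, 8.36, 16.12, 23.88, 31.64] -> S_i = 0.60 + 7.76*i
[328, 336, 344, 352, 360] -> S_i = 328 + 8*i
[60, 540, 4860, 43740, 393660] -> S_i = 60*9^i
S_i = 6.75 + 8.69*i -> [6.75, 15.44, 24.13, 32.82, 41.51]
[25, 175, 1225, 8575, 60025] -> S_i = 25*7^i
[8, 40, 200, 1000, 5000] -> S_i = 8*5^i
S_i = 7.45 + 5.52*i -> [7.45, 12.97, 18.49, 24.01, 29.53]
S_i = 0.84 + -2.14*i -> [0.84, -1.3, -3.44, -5.58, -7.72]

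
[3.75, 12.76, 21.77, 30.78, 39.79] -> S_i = 3.75 + 9.01*i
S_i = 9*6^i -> [9, 54, 324, 1944, 11664]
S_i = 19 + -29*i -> [19, -10, -39, -68, -97]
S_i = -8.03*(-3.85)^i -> [-8.03, 30.92, -119.02, 458.24, -1764.24]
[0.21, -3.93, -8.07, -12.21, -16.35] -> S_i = 0.21 + -4.14*i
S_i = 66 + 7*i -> [66, 73, 80, 87, 94]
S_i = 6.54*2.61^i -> [6.54, 17.07, 44.55, 116.28, 303.49]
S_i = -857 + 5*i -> [-857, -852, -847, -842, -837]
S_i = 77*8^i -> [77, 616, 4928, 39424, 315392]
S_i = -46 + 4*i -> [-46, -42, -38, -34, -30]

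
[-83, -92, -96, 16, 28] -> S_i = Random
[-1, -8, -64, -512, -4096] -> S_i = -1*8^i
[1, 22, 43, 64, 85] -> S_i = 1 + 21*i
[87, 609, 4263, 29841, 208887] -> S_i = 87*7^i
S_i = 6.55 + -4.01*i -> [6.55, 2.54, -1.47, -5.48, -9.49]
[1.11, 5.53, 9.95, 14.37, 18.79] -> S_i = 1.11 + 4.42*i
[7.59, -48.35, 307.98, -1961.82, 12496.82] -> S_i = 7.59*(-6.37)^i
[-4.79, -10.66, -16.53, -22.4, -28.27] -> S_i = -4.79 + -5.87*i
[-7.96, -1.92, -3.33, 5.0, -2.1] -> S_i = Random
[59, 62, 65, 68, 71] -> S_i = 59 + 3*i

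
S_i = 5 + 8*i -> [5, 13, 21, 29, 37]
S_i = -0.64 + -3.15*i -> [-0.64, -3.79, -6.94, -10.09, -13.24]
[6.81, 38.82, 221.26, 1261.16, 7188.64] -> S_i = 6.81*5.70^i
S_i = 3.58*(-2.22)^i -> [3.58, -7.95, 17.64, -39.17, 86.96]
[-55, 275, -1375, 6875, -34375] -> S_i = -55*-5^i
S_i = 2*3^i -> [2, 6, 18, 54, 162]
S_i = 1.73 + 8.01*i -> [1.73, 9.74, 17.75, 25.76, 33.77]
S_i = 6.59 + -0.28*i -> [6.59, 6.31, 6.03, 5.75, 5.47]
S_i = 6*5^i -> [6, 30, 150, 750, 3750]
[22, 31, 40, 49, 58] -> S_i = 22 + 9*i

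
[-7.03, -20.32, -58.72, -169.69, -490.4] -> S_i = -7.03*2.89^i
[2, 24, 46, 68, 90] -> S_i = 2 + 22*i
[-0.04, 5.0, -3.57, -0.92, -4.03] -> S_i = Random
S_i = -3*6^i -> [-3, -18, -108, -648, -3888]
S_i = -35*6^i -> [-35, -210, -1260, -7560, -45360]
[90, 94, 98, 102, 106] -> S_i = 90 + 4*i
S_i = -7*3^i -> [-7, -21, -63, -189, -567]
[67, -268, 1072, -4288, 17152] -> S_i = 67*-4^i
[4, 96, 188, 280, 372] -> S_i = 4 + 92*i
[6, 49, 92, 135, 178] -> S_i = 6 + 43*i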